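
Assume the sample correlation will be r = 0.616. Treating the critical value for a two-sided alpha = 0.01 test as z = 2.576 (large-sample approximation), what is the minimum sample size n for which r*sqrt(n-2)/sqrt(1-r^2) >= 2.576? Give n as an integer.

13

Need r·√(n−2)/√(1−r²) ≥ 2.576
√(n−2) ≥ 2.576·√(1−0.379456) / 0.616 = 2.576·0.787746 / 0.616 = 3.2942
n−2 ≥ 10.8518  ⇒  n ≥ 12.8518
Smallest integer n = 13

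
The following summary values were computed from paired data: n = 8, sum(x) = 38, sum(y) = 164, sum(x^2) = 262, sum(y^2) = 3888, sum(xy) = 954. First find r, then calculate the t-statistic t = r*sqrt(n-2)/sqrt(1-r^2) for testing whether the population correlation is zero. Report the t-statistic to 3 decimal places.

S_xy = nΣxy − ΣxΣy = 8·954 − 38·164 = 7632 − 6232 = 1400
S_xx = nΣx² − (Σx)² = 8·262 − 38² = 2096 − 1444 = 652
S_yy = nΣy² − (Σy)² = 8·3888 − 164² = 31104 − 26896 = 4208
r = S_xy / √(S_xx·S_yy) = 1400 / √(652·4208) = 1400 / √2743616 = 1400 / 1656.3864 = 0.8452
t = r·√(n−2)/√(1−r²) = 0.8452·√6 / √(1−0.714363) = 2.070309 / 0.534450 = 3.874

3.874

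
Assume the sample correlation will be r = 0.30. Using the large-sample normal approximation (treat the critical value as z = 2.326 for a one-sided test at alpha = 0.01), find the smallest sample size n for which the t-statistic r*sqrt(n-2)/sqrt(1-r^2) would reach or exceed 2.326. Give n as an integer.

Need r·√(n−2)/√(1−r²) ≥ 2.326
√(n−2) ≥ 2.326·√(1−0.0900) / 0.30 = 2.326·0.953939 / 0.30 = 7.3962
n−2 ≥ 54.7038  ⇒  n ≥ 56.7038
Smallest integer n = 57

57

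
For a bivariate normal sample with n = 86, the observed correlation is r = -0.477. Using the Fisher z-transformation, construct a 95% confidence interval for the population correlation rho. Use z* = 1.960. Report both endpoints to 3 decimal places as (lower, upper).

Fisher z: z_r = atanh(r) = ½·ln((1+(-0.477))/(1−(-0.477))) = -0.519093
SE(z) = 1/√(n−3) = 1/√83 = 0.109764
95% ⇒ z* = 1.960; margin = 1.960·0.109764 = 0.215137
CI on z-scale: (-0.734230, -0.303956)
Back-transform: tanh(-0.734230) = -0.625646, tanh(-0.303956) = -0.294929

(-0.626, -0.295)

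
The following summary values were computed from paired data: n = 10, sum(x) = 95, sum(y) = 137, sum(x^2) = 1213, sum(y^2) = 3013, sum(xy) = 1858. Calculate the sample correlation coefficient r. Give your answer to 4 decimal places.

Numerator: nΣxy − (Σx)(Σy) = 10·1858 − (95)(137) = 5565
Denominator: √[(nΣx²−(Σx)²)(nΣy²−(Σy)²)]
  nΣx²−(Σx)² = 10·1213 − 9025 = 3105;  nΣy²−(Σy)² = 10·3013 − 18769 = 11361
  √(3105·11361) = √35275905 = 5939.3522
r = 5565 / 5939.3522 = 0.9370

0.9370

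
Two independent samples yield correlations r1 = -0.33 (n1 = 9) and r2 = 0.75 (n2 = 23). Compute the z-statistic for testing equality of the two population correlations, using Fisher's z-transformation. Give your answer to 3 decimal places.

-2.827

z1 = atanh(-0.33) = -0.342828,  z2 = atanh(0.75) = 0.972955
SE = √(1/(n1−3) + 1/(n2−3)) = √(1/6 + 1/20) = √(0.1666667 + 0.0500000) = √0.2166667 = 0.465475
z = (z1 − z2)/SE = (-0.342828 − 0.972955) / 0.465475 = -1.315783 / 0.465475 = -2.827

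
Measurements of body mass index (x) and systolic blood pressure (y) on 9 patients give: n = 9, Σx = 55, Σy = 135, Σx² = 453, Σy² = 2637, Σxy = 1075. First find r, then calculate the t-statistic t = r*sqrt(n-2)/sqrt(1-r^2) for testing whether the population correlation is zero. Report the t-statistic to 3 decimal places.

Numerator: nΣxy − (Σx)(Σy) = 9·1075 − (55)(135) = 2250
Denominator: √[(nΣx²−(Σx)²)(nΣy²−(Σy)²)]
  nΣx²−(Σx)² = 9·453 − 3025 = 1052;  nΣy²−(Σy)² = 9·2637 − 18225 = 5508
  √(1052·5508) = √5794416 = 2407.1593
r = 2250 / 2407.1593 = 0.9347
t = r·√(n−2)/√(1−r²) = 0.9347·√7 / √(1−0.873664) = 2.472984 / 0.355438 = 6.958

6.958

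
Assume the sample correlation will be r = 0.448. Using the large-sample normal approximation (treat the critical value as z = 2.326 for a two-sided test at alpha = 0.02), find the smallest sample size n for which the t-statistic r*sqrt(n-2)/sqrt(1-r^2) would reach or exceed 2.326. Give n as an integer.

24

Need r·√(n−2)/√(1−r²) ≥ 2.326
√(n−2) ≥ 2.326·√(1−0.200704) / 0.448 = 2.326·0.894034 / 0.448 = 4.6418
n−2 ≥ 21.5463  ⇒  n ≥ 23.5463
Smallest integer n = 24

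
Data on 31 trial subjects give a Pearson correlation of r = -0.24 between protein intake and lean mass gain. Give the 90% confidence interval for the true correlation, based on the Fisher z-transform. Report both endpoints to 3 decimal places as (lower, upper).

(-0.505, 0.066)

Fisher z: z_r = atanh(r) = ½·ln((1+(-0.24))/(1−(-0.24))) = -0.244774
SE(z) = 1/√(n−3) = 1/√28 = 0.188982
90% ⇒ z* = 1.645; margin = 1.645·0.188982 = 0.310875
CI on z-scale: (-0.555649, 0.066101)
Back-transform: tanh(-0.555649) = -0.504742, tanh(0.066101) = 0.066005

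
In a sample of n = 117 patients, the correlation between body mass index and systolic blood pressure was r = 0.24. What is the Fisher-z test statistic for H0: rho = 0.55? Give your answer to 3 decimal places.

z_r = atanh(0.24) = 0.244774,  z_0 = atanh(0.55) = 0.618381
SE = 1/√(n−3) = 1/√114 = 0.093659
z = (z_r − z_0)/SE = (0.244774 − 0.618381) / 0.093659 = -0.373607 / 0.093659 = -3.989

-3.989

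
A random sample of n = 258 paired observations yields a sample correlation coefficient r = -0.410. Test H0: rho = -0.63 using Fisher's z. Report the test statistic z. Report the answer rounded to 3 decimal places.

4.883

z_r = atanh(-0.410) = -0.435611,  z_0 = atanh(-0.63) = -0.741416
SE = 1/√(n−3) = 1/√255 = 0.062622
z = (z_r − z_0)/SE = (-0.435611 − (-0.741416)) / 0.062622 = 0.305805 / 0.062622 = 4.883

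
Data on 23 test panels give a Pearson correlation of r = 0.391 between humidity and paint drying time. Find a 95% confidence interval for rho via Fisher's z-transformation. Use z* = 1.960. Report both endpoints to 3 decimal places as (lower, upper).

z_r = atanh(0.391) = 0.412980;  SE = 1/√(n−3) = 1/√20 = 0.223607
z-limits: 0.412980 ± 1.960·0.223607 = 0.412980 ± 0.438270 = [-0.025290, 0.851250]
ρ-limits: (tanh -0.025290, tanh 0.851250) = (-0.025, 0.692)

(-0.025, 0.692)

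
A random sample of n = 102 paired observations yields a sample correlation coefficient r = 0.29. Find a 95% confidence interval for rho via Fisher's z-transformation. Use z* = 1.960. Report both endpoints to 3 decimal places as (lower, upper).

(0.101, 0.459)

z_r = atanh(0.29) = 0.298566;  SE = 1/√(n−3) = 1/√99 = 0.100504
z-limits: 0.298566 ± 1.960·0.100504 = 0.298566 ± 0.196988 = [0.101578, 0.495554]
ρ-limits: (tanh 0.101578, tanh 0.495554) = (0.101, 0.459)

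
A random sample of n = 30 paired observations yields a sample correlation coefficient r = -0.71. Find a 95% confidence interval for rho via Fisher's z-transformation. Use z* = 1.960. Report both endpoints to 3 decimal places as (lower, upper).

(-0.852, -0.470)

Fisher z: z_r = atanh(r) = ½·ln((1+(-0.71))/(1−(-0.71))) = -0.887184
SE(z) = 1/√(n−3) = 1/√27 = 0.192450
95% ⇒ z* = 1.960; margin = 1.960·0.192450 = 0.377202
CI on z-scale: (-1.264386, -0.509982)
Back-transform: tanh(-1.264386) = -0.852269, tanh(-0.509982) = -0.469931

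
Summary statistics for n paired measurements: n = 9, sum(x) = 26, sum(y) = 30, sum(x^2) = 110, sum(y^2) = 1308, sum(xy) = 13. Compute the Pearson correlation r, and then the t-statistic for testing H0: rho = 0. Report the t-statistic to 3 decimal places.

-1.017

S_xy = nΣxy − ΣxΣy = 9·13 − 26·30 = 117 − 780 = -663
S_xx = nΣx² − (Σx)² = 9·110 − 26² = 990 − 676 = 314
S_yy = nΣy² − (Σy)² = 9·1308 − 30² = 11772 − 900 = 10872
r = S_xy / √(S_xx·S_yy) = -663 / √(314·10872) = -663 / √3413808 = -663 / 1847.6493 = -0.3588
t = r·√(n−2)/√(1−r²) = -0.3588·√7 / √(1−0.128737) = -0.949296 / 0.933415 = -1.017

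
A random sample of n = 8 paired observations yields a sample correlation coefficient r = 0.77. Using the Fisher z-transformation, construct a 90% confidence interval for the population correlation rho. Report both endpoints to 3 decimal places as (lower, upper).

z_r = atanh(0.77) = 1.020328;  SE = 1/√(n−3) = 1/√5 = 0.447214
z-limits: 1.020328 ± 1.645·0.447214 = 1.020328 ± 0.735667 = [0.284661, 1.755995]
ρ-limits: (tanh 0.284661, tanh 1.755995) = (0.277, 0.942)

(0.277, 0.942)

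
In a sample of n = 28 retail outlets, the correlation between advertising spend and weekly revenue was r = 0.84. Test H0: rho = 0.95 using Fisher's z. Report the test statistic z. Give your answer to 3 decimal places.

Fisher z: atanh(0.84) = 1.221174, atanh(0.95) = 1.831781
z = (z_r − z_0)·√(n−3) = (1.221174 − 1.831781)·√25 = -0.610607 · 5.000000 = -3.053

-3.053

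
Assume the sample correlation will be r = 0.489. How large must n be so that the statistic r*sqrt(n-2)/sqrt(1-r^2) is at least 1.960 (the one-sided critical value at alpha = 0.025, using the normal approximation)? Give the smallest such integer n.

Need r·√(n−2)/√(1−r²) ≥ 1.960
√(n−2) ≥ 1.960·√(1−0.239121) / 0.489 = 1.960·0.872284 / 0.489 = 3.4963
n−2 ≥ 12.2241  ⇒  n ≥ 14.2241
Smallest integer n = 15

15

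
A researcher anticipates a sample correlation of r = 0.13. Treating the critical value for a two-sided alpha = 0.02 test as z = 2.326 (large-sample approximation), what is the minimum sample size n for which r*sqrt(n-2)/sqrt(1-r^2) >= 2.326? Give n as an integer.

r√(n−2)/√(1−r²) ≥ 2.326  ⇔  n−2 ≥ (2.326)²·(1−r²)/r²
(1−r²)/r² = (1−0.0169)/0.0169 = 58.1716
n ≥ 2 + 5.410276·58.1716 = 2 + 314.7244 = 316.7244
⌈316.7244⌉ = 317

317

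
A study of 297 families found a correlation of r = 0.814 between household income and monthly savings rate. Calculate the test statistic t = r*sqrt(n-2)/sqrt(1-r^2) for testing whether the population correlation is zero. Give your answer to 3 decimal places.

t = r·√(n−2) / √(1−r²) with r = 0.814, n = 297
  = 0.814·√295 / √(1 − 0.662596)
  = 0.814·17.175564 / 0.580865
  = 13.980909 / 0.580865 = 24.069

24.069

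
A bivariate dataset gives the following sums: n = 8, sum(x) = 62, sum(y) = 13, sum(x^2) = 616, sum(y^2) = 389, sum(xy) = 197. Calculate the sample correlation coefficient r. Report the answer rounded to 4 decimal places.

S_xy = nΣxy − ΣxΣy = 8·197 − 62·13 = 1576 − 806 = 770
S_xx = nΣx² − (Σx)² = 8·616 − 62² = 4928 − 3844 = 1084
S_yy = nΣy² − (Σy)² = 8·389 − 13² = 3112 − 169 = 2943
r = S_xy / √(S_xx·S_yy) = 770 / √(1084·2943) = 770 / √3190212 = 770 / 1786.1165 = 0.4311

0.4311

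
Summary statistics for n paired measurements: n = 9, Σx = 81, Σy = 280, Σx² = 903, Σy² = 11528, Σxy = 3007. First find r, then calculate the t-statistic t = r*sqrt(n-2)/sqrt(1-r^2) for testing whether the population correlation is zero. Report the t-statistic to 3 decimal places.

2.562

S_xy = nΣxy − ΣxΣy = 9·3007 − 81·280 = 27063 − 22680 = 4383
S_xx = nΣx² − (Σx)² = 9·903 − 81² = 8127 − 6561 = 1566
S_yy = nΣy² − (Σy)² = 9·11528 − 280² = 103752 − 78400 = 25352
r = S_xy / √(S_xx·S_yy) = 4383 / √(1566·25352) = 4383 / √39701232 = 4383 / 6300.8914 = 0.6956
t = r·√(n−2)/√(1−r²) = 0.6956·√7 / √(1−0.483859) = 1.840385 / 0.718430 = 2.562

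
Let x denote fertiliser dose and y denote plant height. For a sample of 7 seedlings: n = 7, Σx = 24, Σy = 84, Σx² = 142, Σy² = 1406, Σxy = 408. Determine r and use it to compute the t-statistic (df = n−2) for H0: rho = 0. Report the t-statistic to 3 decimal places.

Numerator: nΣxy − (Σx)(Σy) = 7·408 − (24)(84) = 840
Denominator: √[(nΣx²−(Σx)²)(nΣy²−(Σy)²)]
  nΣx²−(Σx)² = 7·142 − 576 = 418;  nΣy²−(Σy)² = 7·1406 − 7056 = 2786
  √(418·2786) = √1164548 = 1079.1423
r = 840 / 1079.1423 = 0.7784
t = r·√(n−2)/√(1−r²) = 0.7784·√5 / √(1−0.605907) = 1.740555 / 0.627768 = 2.773

2.773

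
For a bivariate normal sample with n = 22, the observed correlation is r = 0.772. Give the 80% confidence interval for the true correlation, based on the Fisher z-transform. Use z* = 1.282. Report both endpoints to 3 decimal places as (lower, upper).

(0.624, 0.867)

Fisher z: z_r = atanh(r) = ½·ln((1+0.772)/(1−0.772)) = 1.025259
SE(z) = 1/√(n−3) = 1/√19 = 0.229416
80% ⇒ z* = 1.282; margin = 1.282·0.229416 = 0.294111
CI on z-scale: (0.731148, 1.319370)
Back-transform: tanh(0.731148) = 0.623767, tanh(1.319370) = 0.866627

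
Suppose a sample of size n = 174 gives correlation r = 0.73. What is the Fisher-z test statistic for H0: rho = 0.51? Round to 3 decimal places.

4.786

z_r = atanh(0.73) = 0.928727,  z_0 = atanh(0.51) = 0.562730
SE = 1/√(n−3) = 1/√171 = 0.076472
z = (z_r − z_0)/SE = (0.928727 − 0.562730) / 0.076472 = 0.365997 / 0.076472 = 4.786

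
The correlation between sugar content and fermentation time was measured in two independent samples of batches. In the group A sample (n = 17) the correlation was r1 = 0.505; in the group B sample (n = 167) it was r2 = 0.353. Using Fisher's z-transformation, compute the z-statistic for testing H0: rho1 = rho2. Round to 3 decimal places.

z1 = atanh(0.505) = 0.555995,  z2 = atanh(0.353) = 0.368867
SE = √(1/(n1−3) + 1/(n2−3)) = √(1/14 + 1/164) = √(0.0714286 + 0.0060976) = √0.0775262 = 0.278435
z = (z1 − z2)/SE = (0.555995 − 0.368867) / 0.278435 = 0.187128 / 0.278435 = 0.672

0.672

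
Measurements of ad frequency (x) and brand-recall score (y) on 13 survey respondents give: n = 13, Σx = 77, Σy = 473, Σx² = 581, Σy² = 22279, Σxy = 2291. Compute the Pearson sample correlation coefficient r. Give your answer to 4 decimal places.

Numerator: nΣxy − (Σx)(Σy) = 13·2291 − (77)(473) = -6638
Denominator: √[(nΣx²−(Σx)²)(nΣy²−(Σy)²)]
  nΣx²−(Σx)² = 13·581 − 5929 = 1624;  nΣy²−(Σy)² = 13·22279 − 223729 = 65898
  √(1624·65898) = √107018352 = 10344.9675
r = -6638 / 10344.9675 = -0.6417

-0.6417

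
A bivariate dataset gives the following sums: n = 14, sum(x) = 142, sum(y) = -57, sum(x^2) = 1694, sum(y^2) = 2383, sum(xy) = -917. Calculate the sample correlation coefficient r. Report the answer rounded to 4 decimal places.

Numerator: nΣxy − (Σx)(Σy) = 14·(-917) − (142)(-57) = -4744
Denominator: √[(nΣx²−(Σx)²)(nΣy²−(Σy)²)]
  nΣx²−(Σx)² = 14·1694 − 20164 = 3552;  nΣy²−(Σy)² = 14·2383 − 3249 = 30113
  √(3552·30113) = √106961376 = 10342.2133
r = -4744 / 10342.2133 = -0.4587

-0.4587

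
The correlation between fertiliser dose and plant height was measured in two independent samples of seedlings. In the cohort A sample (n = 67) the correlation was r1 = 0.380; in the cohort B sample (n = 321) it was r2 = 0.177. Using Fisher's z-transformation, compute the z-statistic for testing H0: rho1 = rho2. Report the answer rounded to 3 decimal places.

z1 = atanh(0.380) = 0.400060,  z2 = atanh(0.177) = 0.178884
SE = √(1/(n1−3) + 1/(n2−3)) = √(1/64 + 1/318) = √(0.0156250 + 0.0031447) = √0.0187697 = 0.137003
z = (z1 − z2)/SE = (0.400060 − 0.178884) / 0.137003 = 0.221176 / 0.137003 = 1.614

1.614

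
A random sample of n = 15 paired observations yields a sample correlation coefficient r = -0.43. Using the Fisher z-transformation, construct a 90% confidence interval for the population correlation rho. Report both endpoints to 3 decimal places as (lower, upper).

(-0.733, 0.015)

Fisher z: z_r = atanh(r) = ½·ln((1+(-0.43))/(1−(-0.43))) = -0.459897
SE(z) = 1/√(n−3) = 1/√12 = 0.288675
90% ⇒ z* = 1.645; margin = 1.645·0.288675 = 0.474870
CI on z-scale: (-0.934767, 0.014973)
Back-transform: tanh(-0.934767) = -0.732809, tanh(0.014973) = 0.014972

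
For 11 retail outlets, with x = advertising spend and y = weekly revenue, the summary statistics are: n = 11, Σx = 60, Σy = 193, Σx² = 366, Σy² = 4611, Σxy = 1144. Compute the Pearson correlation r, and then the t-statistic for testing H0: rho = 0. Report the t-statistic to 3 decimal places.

1.385

S_xy = nΣxy − ΣxΣy = 11·1144 − 60·193 = 12584 − 11580 = 1004
S_xx = nΣx² − (Σx)² = 11·366 − 60² = 4026 − 3600 = 426
S_yy = nΣy² − (Σy)² = 11·4611 − 193² = 50721 − 37249 = 13472
r = S_xy / √(S_xx·S_yy) = 1004 / √(426·13472) = 1004 / √5739072 = 1004 / 2395.6360 = 0.4191
t = r·√(n−2)/√(1−r²) = 0.4191·√9 / √(1−0.175645) = 1.257300 / 0.907940 = 1.385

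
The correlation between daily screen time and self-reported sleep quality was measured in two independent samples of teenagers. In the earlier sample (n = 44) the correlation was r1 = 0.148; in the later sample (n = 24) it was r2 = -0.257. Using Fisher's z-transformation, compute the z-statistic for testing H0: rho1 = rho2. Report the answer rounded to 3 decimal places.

1.535

z1 = atanh(0.148) = 0.149095,  z2 = atanh(-0.257) = -0.262894
SE = √(1/(n1−3) + 1/(n2−3)) = √(1/41 + 1/21) = √(0.0243902 + 0.0476190) = √0.0720092 = 0.268345
z = (z1 − z2)/SE = (0.149095 − (-0.262894)) / 0.268345 = 0.411989 / 0.268345 = 1.535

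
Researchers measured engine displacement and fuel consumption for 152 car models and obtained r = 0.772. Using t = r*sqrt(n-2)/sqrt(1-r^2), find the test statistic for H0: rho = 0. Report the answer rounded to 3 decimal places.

14.875

1 − r² = 1 − 0.595984 = 0.404016;  √(1−r²) = 0.635623
√(n−2) = √150 = 12.247449
t = r·√(n−2)/√(1−r²) = 0.772 · 12.247449 / 0.635623 = 14.875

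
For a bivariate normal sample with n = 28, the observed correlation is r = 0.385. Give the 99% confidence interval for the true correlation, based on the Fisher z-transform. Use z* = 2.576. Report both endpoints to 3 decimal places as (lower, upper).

(-0.109, 0.726)

z_r = atanh(0.385) = 0.405917;  SE = 1/√(n−3) = 1/√25 = 0.200000
z-limits: 0.405917 ± 2.576·0.200000 = 0.405917 ± 0.515200 = [-0.109283, 0.921117]
ρ-limits: (tanh -0.109283, tanh 0.921117) = (-0.109, 0.726)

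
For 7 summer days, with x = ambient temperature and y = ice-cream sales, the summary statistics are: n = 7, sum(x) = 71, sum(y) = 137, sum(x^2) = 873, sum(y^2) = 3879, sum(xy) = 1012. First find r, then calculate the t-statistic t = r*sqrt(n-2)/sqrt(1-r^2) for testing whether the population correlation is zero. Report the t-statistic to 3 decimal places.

-4.194

Numerator: nΣxy − (Σx)(Σy) = 7·1012 − (71)(137) = -2643
Denominator: √[(nΣx²−(Σx)²)(nΣy²−(Σy)²)]
  nΣx²−(Σx)² = 7·873 − 5041 = 1070;  nΣy²−(Σy)² = 7·3879 − 18769 = 8384
  √(1070·8384) = √8970880 = 2995.1427
r = -2643 / 2995.1427 = -0.8824
t = r·√(n−2)/√(1−r²) = -0.8824·√5 / √(1−0.778630) = -1.973106 / 0.470500 = -4.194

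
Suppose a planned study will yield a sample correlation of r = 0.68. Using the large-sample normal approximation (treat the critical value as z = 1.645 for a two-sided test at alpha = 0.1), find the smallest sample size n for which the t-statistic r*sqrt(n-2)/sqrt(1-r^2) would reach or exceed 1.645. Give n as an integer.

6

Need r·√(n−2)/√(1−r²) ≥ 1.645
√(n−2) ≥ 1.645·√(1−0.4624) / 0.68 = 1.645·0.733212 / 0.68 = 1.7737
n−2 ≥ 3.1460  ⇒  n ≥ 5.1460
Smallest integer n = 6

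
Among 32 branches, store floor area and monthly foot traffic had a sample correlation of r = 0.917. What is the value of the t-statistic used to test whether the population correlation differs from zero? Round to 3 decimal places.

12.592

t = r·√(n−2) / √(1−r²) with r = 0.917, n = 32
  = 0.917·√30 / √(1 − 0.840889)
  = 0.917·5.477226 / 0.398887
  = 5.022616 / 0.398887 = 12.592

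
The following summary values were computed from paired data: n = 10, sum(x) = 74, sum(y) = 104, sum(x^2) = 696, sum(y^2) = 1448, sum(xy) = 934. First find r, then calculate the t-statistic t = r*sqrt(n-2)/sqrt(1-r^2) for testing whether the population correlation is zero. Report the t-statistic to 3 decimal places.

S_xy = nΣxy − ΣxΣy = 10·934 − 74·104 = 9340 − 7696 = 1644
S_xx = nΣx² − (Σx)² = 10·696 − 74² = 6960 − 5476 = 1484
S_yy = nΣy² − (Σy)² = 10·1448 − 104² = 14480 − 10816 = 3664
r = S_xy / √(S_xx·S_yy) = 1644 / √(1484·3664) = 1644 / √5437376 = 1644 / 2331.8182 = 0.7050
t = r·√(n−2)/√(1−r²) = 0.7050·√8 / √(1−0.497025) = 1.994041 / 0.709207 = 2.812

2.812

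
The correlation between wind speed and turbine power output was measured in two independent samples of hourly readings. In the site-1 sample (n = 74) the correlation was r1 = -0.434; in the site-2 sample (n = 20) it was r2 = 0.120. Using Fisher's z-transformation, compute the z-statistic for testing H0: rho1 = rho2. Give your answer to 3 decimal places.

-2.168

z1 = atanh(-0.434) = -0.464814,  z2 = atanh(0.120) = 0.120581
SE = √(1/(n1−3) + 1/(n2−3)) = √(1/71 + 1/17) = √(0.0140845 + 0.0588235) = √0.0729080 = 0.270015
z = (z1 − z2)/SE = (-0.464814 − 0.120581) / 0.270015 = -0.585395 / 0.270015 = -2.168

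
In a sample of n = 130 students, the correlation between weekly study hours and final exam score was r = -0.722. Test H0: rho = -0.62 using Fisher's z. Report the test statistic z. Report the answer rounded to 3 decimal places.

-2.105

Fisher z: atanh(-0.722) = -0.911810, atanh(-0.62) = -0.725005
z = (z_r − z_0)·√(n−3) = (-0.911810 − (-0.725005))·√127 = -0.186805 · 11.269428 = -2.105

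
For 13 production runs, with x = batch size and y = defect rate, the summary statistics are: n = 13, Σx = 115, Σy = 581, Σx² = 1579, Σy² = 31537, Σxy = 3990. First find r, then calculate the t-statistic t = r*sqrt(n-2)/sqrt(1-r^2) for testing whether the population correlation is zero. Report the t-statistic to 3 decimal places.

Numerator: nΣxy − (Σx)(Σy) = 13·3990 − (115)(581) = -14945
Denominator: √[(nΣx²−(Σx)²)(nΣy²−(Σy)²)]
  nΣx²−(Σx)² = 13·1579 − 13225 = 7302;  nΣy²−(Σy)² = 13·31537 − 337561 = 72420
  √(7302·72420) = √528810840 = 22995.8875
r = -14945 / 22995.8875 = -0.6499
t = r·√(n−2)/√(1−r²) = -0.6499·√11 / √(1−0.422370) = -2.155474 / 0.760020 = -2.836

-2.836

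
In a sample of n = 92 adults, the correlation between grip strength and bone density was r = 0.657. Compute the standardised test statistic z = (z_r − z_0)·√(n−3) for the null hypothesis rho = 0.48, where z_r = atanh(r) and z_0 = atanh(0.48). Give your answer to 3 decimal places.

2.496

z_r = atanh(0.657) = 0.787517,  z_0 = atanh(0.48) = 0.522984
SE = 1/√(n−3) = 1/√89 = 0.106000
z = (z_r − z_0)/SE = (0.787517 − 0.522984) / 0.106000 = 0.264533 / 0.106000 = 2.496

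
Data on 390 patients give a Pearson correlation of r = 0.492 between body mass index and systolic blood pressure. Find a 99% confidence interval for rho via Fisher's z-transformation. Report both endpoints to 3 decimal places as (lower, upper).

(0.387, 0.585)

z_r = atanh(0.492) = 0.538696;  SE = 1/√(n−3) = 1/√387 = 0.050833
z-limits: 0.538696 ± 2.576·0.050833 = 0.538696 ± 0.130946 = [0.407750, 0.669642]
ρ-limits: (tanh 0.407750, tanh 0.669642) = (0.387, 0.585)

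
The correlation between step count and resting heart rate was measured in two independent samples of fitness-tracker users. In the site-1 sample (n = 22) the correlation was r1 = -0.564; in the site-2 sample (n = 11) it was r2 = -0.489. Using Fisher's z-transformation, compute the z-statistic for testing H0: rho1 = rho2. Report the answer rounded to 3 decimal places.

-0.247

Fisher z-transforms: z1 = atanh(-0.564) = -0.638680, z2 = atanh(-0.489) = -0.534745; difference d = -0.103935
Var(d) = 1/19 + 1/8 = 0.0526316 + 0.1250000 = 0.1776316
z = d/√Var(d) = -0.103935 / √0.1776316 = -0.103935 / 0.421464 = -0.247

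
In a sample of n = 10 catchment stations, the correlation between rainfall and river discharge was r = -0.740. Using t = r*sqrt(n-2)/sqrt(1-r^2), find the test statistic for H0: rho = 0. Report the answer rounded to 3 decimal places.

1 − r² = 1 − 0.547600 = 0.452400;  √(1−r²) = 0.672607
√(n−2) = √8 = 2.828427
t = r·√(n−2)/√(1−r²) = -0.740 · 2.828427 / 0.672607 = -3.112

-3.112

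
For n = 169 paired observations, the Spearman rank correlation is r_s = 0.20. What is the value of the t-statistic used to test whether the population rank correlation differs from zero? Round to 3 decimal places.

2.638

t = r_s·√(n−2) / √(1−r_s²) with r_s = 0.20, n = 169
  = 0.20·√167 / √(1 − 0.0400)
  = 0.20·12.922848 / 0.979796
  = 2.584570 / 0.979796 = 2.638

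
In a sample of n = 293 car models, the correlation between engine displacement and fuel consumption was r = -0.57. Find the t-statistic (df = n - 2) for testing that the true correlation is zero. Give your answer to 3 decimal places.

1 − r² = 1 − 0.3249 = 0.6751;  √(1−r²) = 0.821645
√(n−2) = √291 = 17.058722
t = r·√(n−2)/√(1−r²) = -0.57 · 17.058722 / 0.821645 = -11.834

-11.834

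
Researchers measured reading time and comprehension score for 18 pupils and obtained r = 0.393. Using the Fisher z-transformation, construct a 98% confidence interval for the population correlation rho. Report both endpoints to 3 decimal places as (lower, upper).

z_r = atanh(0.393) = 0.415343;  SE = 1/√(n−3) = 1/√15 = 0.258199
z-limits: 0.415343 ± 2.326·0.258199 = 0.415343 ± 0.600571 = [-0.185228, 1.015914]
ρ-limits: (tanh -0.185228, tanh 1.015914) = (-0.183, 0.768)

(-0.183, 0.768)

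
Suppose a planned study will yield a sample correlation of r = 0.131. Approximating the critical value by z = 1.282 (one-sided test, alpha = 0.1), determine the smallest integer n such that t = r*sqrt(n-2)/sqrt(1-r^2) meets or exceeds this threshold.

r√(n−2)/√(1−r²) ≥ 1.282  ⇔  n−2 ≥ (1.282)²·(1−r²)/r²
(1−r²)/r² = (1−0.017161)/0.017161 = 57.2717
n ≥ 2 + 1.643524·57.2717 = 2 + 94.1274 = 96.1274
⌈96.1274⌉ = 97

97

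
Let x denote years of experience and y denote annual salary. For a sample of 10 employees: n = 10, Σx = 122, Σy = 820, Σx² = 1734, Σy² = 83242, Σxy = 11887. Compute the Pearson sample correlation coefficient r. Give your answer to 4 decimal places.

0.9498

S_xy = nΣxy − ΣxΣy = 10·11887 − 122·820 = 118870 − 100040 = 18830
S_xx = nΣx² − (Σx)² = 10·1734 − 122² = 17340 − 14884 = 2456
S_yy = nΣy² − (Σy)² = 10·83242 − 820² = 832420 − 672400 = 160020
r = S_xy / √(S_xx·S_yy) = 18830 / √(2456·160020) = 18830 / √393009120 = 18830 / 19824.4576 = 0.9498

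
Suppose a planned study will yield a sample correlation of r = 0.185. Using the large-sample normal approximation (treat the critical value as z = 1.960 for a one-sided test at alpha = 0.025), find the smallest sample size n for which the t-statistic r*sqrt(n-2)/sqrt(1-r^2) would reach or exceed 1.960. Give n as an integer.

Need r·√(n−2)/√(1−r²) ≥ 1.960
√(n−2) ≥ 1.960·√(1−0.034225) / 0.185 = 1.960·0.982739 / 0.185 = 10.4117
n−2 ≥ 108.4035  ⇒  n ≥ 110.4035
Smallest integer n = 111

111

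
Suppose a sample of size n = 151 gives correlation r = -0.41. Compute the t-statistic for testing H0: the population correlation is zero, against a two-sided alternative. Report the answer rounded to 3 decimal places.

-5.487

t = r·√(n−2) / √(1−r²) with r = -0.41, n = 151
  = -0.41·√149 / √(1 − 0.1681)
  = -0.41·12.206556 / 0.912086
  = -5.004688 / 0.912086 = -5.487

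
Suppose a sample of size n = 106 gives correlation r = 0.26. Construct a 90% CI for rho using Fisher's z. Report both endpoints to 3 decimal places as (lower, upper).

(0.104, 0.404)

z_r = atanh(0.26) = 0.266108;  SE = 1/√(n−3) = 1/√103 = 0.098533
z-limits: 0.266108 ± 1.645·0.098533 = 0.266108 ± 0.162087 = [0.104021, 0.428195]
ρ-limits: (tanh 0.104021, tanh 0.428195) = (0.104, 0.404)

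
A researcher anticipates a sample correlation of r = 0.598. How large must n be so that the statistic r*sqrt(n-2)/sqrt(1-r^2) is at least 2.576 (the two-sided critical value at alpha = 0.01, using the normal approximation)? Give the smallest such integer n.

Need r·√(n−2)/√(1−r²) ≥ 2.576
√(n−2) ≥ 2.576·√(1−0.357604) / 0.598 = 2.576·0.801496 / 0.598 = 3.4526
n−2 ≥ 11.9204  ⇒  n ≥ 13.9204
Smallest integer n = 14

14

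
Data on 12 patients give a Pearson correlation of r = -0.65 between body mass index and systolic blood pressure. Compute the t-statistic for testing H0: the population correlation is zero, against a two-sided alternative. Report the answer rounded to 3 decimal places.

t = r·√(n−2) / √(1−r²) with r = -0.65, n = 12
  = -0.65·√10 / √(1 − 0.4225)
  = -0.65·3.162278 / 0.759934
  = -2.055481 / 0.759934 = -2.705

-2.705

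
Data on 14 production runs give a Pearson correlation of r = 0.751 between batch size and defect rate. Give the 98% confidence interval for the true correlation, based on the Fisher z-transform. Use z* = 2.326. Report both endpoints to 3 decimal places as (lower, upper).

(0.267, 0.932)

z_r = atanh(0.751) = 0.975245;  SE = 1/√(n−3) = 1/√11 = 0.301511
z-limits: 0.975245 ± 2.326·0.301511 = 0.975245 ± 0.701315 = [0.273930, 1.676560]
ρ-limits: (tanh 0.273930, tanh 1.676560) = (0.267, 0.932)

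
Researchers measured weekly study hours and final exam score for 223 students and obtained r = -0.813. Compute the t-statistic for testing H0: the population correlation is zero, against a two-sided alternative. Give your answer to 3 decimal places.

t = r·√(n−2) / √(1−r²) with r = -0.813, n = 223
  = -0.813·√221 / √(1 − 0.660969)
  = -0.813·14.866069 / 0.582264
  = -12.086114 / 0.582264 = -20.757

-20.757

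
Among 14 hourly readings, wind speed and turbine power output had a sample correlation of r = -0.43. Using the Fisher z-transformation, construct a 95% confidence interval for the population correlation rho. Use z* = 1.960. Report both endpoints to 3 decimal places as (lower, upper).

z_r = atanh(-0.43) = -0.459897;  SE = 1/√(n−3) = 1/√11 = 0.301511
z-limits: -0.459897 ± 1.960·0.301511 = -0.459897 ± 0.590962 = [-1.050859, 0.131065]
ρ-limits: (tanh -1.050859, tanh 0.131065) = (-0.782, 0.130)

(-0.782, 0.130)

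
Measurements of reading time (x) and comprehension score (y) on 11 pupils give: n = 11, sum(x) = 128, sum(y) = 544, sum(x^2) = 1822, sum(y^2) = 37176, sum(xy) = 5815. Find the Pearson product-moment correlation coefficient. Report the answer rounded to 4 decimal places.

S_xy = nΣxy − ΣxΣy = 11·5815 − 128·544 = 63965 − 69632 = -5667
S_xx = nΣx² − (Σx)² = 11·1822 − 128² = 20042 − 16384 = 3658
S_yy = nΣy² − (Σy)² = 11·37176 − 544² = 408936 − 295936 = 113000
r = S_xy / √(S_xx·S_yy) = -5667 / √(3658·113000) = -5667 / √413354000 = -5667 / 20331.1092 = -0.2787

-0.2787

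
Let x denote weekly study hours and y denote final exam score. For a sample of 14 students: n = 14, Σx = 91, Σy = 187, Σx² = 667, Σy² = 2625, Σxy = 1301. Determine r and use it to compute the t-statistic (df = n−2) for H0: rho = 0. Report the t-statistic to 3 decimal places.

6.183

Numerator: nΣxy − (Σx)(Σy) = 14·1301 − (91)(187) = 1197
Denominator: √[(nΣx²−(Σx)²)(nΣy²−(Σy)²)]
  nΣx²−(Σx)² = 14·667 − 8281 = 1057;  nΣy²−(Σy)² = 14·2625 − 34969 = 1781
  √(1057·1781) = √1882517 = 1372.0485
r = 1197 / 1372.0485 = 0.8724
t = r·√(n−2)/√(1−r²) = 0.8724·√12 / √(1−0.761082) = 3.022082 / 0.488792 = 6.183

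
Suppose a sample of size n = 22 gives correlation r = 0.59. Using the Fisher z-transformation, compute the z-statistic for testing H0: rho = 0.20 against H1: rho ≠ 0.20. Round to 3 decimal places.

Fisher z: atanh(0.59) = 0.677666, atanh(0.20) = 0.202733
z = (z_r − z_0)·√(n−3) = (0.677666 − 0.202733)·√19 = 0.474933 · 4.358899 = 2.070

2.070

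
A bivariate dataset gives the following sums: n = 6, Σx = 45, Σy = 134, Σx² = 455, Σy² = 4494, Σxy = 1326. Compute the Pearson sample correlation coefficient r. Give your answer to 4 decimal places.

0.7643

Numerator: nΣxy − (Σx)(Σy) = 6·1326 − (45)(134) = 1926
Denominator: √[(nΣx²−(Σx)²)(nΣy²−(Σy)²)]
  nΣx²−(Σx)² = 6·455 − 2025 = 705;  nΣy²−(Σy)² = 6·4494 − 17956 = 9008
  √(705·9008) = √6350640 = 2520.0476
r = 1926 / 2520.0476 = 0.7643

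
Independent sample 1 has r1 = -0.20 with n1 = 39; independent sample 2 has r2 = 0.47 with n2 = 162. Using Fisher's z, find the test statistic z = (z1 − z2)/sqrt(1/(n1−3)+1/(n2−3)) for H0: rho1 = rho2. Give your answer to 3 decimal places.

-3.862

Fisher z-transforms: z1 = atanh(-0.20) = -0.202733, z2 = atanh(0.47) = 0.510070; difference d = -0.712803
Var(d) = 1/36 + 1/159 = 0.0277778 + 0.0062893 = 0.0340671
z = d/√Var(d) = -0.712803 / √0.0340671 = -0.712803 / 0.184573 = -3.862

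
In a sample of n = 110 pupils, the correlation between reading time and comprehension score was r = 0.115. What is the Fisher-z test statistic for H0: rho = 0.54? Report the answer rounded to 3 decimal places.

-5.055

z_r = atanh(0.115) = 0.115511,  z_0 = atanh(0.54) = 0.604156
SE = 1/√(n−3) = 1/√107 = 0.096674
z = (z_r − z_0)/SE = (0.115511 − 0.604156) / 0.096674 = -0.488645 / 0.096674 = -5.055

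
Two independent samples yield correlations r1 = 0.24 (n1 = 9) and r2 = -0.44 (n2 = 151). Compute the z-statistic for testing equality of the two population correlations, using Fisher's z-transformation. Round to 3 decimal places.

1.722

z1 = atanh(0.24) = 0.244774,  z2 = atanh(-0.44) = -0.472231
SE = √(1/(n1−3) + 1/(n2−3)) = √(1/6 + 1/148) = √(0.1666667 + 0.0067568) = √0.1734235 = 0.416441
z = (z1 − z2)/SE = (0.244774 − (-0.472231)) / 0.416441 = 0.717005 / 0.416441 = 1.722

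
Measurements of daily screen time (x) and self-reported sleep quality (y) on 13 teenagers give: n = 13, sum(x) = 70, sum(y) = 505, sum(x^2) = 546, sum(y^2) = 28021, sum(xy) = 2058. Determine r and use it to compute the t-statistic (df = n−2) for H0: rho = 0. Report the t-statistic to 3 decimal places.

-2.211

Numerator: nΣxy − (Σx)(Σy) = 13·2058 − (70)(505) = -8596
Denominator: √[(nΣx²−(Σx)²)(nΣy²−(Σy)²)]
  nΣx²−(Σx)² = 13·546 − 4900 = 2198;  nΣy²−(Σy)² = 13·28021 − 255025 = 109248
  √(2198·109248) = √240127104 = 15496.0351
r = -8596 / 15496.0351 = -0.5547
t = r·√(n−2)/√(1−r²) = -0.5547·√11 / √(1−0.307692) = -1.839732 / 0.832050 = -2.211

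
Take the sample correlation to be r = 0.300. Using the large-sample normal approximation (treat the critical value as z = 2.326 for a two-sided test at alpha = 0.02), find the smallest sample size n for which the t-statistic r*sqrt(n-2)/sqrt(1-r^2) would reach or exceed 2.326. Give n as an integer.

57

r√(n−2)/√(1−r²) ≥ 2.326  ⇔  n−2 ≥ (2.326)²·(1−r²)/r²
(1−r²)/r² = (1−0.090000)/0.090000 = 10.1111
n ≥ 2 + 5.410276·10.1111 = 2 + 54.7038 = 56.7038
⌈56.7038⌉ = 57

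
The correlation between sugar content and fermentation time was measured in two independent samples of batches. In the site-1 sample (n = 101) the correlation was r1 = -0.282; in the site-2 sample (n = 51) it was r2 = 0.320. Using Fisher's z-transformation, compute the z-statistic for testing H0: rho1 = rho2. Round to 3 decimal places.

z1 = atanh(-0.282) = -0.289854,  z2 = atanh(0.320) = 0.331647
SE = √(1/(n1−3) + 1/(n2−3)) = √(1/98 + 1/48) = √(0.0102041 + 0.0208333) = √0.0310374 = 0.176174
z = (z1 − z2)/SE = (-0.289854 − 0.331647) / 0.176174 = -0.621501 / 0.176174 = -3.528

-3.528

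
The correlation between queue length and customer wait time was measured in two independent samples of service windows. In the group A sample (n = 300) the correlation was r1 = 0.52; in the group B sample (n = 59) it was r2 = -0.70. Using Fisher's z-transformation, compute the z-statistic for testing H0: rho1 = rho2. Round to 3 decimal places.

Fisher z-transforms: z1 = atanh(0.52) = 0.576340, z2 = atanh(-0.70) = -0.867301; difference d = 1.443641
Var(d) = 1/297 + 1/56 = 0.0033670 + 0.0178571 = 0.0212241
z = d/√Var(d) = 1.443641 / √0.0212241 = 1.443641 / 0.145685 = 9.909

9.909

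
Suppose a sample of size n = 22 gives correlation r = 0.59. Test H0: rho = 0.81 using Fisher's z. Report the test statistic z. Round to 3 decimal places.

Fisher z: atanh(0.59) = 0.677666, atanh(0.81) = 1.127029
z = (z_r − z_0)·√(n−3) = (0.677666 − 1.127029)·√19 = -0.449363 · 4.358899 = -1.959

-1.959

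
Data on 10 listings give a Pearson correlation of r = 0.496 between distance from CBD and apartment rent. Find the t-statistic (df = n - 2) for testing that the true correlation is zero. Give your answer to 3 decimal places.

1.616

t = r·√(n−2) / √(1−r²) with r = 0.496, n = 10
  = 0.496·√8 / √(1 − 0.246016)
  = 0.496·2.828427 / 0.868323
  = 1.402900 / 0.868323 = 1.616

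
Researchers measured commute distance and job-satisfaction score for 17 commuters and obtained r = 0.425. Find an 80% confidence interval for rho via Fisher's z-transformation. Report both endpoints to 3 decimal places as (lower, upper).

(0.111, 0.662)

z_r = atanh(0.425) = 0.453779;  SE = 1/√(n−3) = 1/√14 = 0.267261
z-limits: 0.453779 ± 1.282·0.267261 = 0.453779 ± 0.342629 = [0.111150, 0.796408]
ρ-limits: (tanh 0.111150, tanh 0.796408) = (0.111, 0.662)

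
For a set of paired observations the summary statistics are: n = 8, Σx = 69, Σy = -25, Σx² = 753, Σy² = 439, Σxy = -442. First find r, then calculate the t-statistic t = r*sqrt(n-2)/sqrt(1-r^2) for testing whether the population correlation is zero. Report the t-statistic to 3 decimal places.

Numerator: nΣxy − (Σx)(Σy) = 8·(-442) − (69)(-25) = -1811
Denominator: √[(nΣx²−(Σx)²)(nΣy²−(Σy)²)]
  nΣx²−(Σx)² = 8·753 − 4761 = 1263;  nΣy²−(Σy)² = 8·439 − 625 = 2887
  √(1263·2887) = √3646281 = 1909.5238
r = -1811 / 1909.5238 = -0.9484
t = r·√(n−2)/√(1−r²) = -0.9484·√6 / √(1−0.899463) = -2.323096 / 0.317076 = -7.327

-7.327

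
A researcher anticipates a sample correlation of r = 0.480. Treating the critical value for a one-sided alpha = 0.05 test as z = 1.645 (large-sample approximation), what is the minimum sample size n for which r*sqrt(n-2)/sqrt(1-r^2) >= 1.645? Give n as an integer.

12

Need r·√(n−2)/√(1−r²) ≥ 1.645
√(n−2) ≥ 1.645·√(1−0.230400) / 0.480 = 1.645·0.877268 / 0.480 = 3.0065
n−2 ≥ 9.0390  ⇒  n ≥ 11.0390
Smallest integer n = 12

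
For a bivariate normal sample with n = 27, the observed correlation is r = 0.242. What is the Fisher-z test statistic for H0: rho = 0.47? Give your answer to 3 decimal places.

Fisher z: atanh(0.242) = 0.246897, atanh(0.47) = 0.510070
z = (z_r − z_0)·√(n−3) = (0.246897 − 0.510070)·√24 = -0.263173 · 4.898979 = -1.289

-1.289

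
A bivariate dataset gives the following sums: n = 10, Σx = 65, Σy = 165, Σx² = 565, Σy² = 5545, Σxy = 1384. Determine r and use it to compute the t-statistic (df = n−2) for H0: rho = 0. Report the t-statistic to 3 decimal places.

1.595

S_xy = nΣxy − ΣxΣy = 10·1384 − 65·165 = 13840 − 10725 = 3115
S_xx = nΣx² − (Σx)² = 10·565 − 65² = 5650 − 4225 = 1425
S_yy = nΣy² − (Σy)² = 10·5545 − 165² = 55450 − 27225 = 28225
r = S_xy / √(S_xx·S_yy) = 3115 / √(1425·28225) = 3115 / √40220625 = 3115 / 6341.9733 = 0.4912
t = r·√(n−2)/√(1−r²) = 0.4912·√8 / √(1−0.241277) = 1.389323 / 0.871047 = 1.595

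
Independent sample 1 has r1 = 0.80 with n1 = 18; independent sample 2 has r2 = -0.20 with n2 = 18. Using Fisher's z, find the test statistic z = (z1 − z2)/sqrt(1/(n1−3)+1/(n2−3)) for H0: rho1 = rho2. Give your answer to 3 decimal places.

3.564

Fisher z-transforms: z1 = atanh(0.80) = 1.098612, z2 = atanh(-0.20) = -0.202733; difference d = 1.301345
Var(d) = 1/15 + 1/15 = 0.0666667 + 0.0666667 = 0.1333334
z = d/√Var(d) = 1.301345 / √0.1333334 = 1.301345 / 0.365148 = 3.564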